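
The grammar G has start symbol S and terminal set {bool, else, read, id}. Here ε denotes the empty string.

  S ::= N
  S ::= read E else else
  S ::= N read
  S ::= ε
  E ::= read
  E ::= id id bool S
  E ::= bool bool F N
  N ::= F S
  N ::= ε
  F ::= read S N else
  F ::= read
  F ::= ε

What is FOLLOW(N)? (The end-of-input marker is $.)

{$, else, read}

FIRST(E) = {bool, id, read}
FIRST(F) = {ε, read}
FIRST(S) = {ε, read}  (via N, N read)
FIRST(N) = {ε, read}  (via F S)
FOLLOW(S) includes $ since S is the start symbol.
FOLLOW(E): in S::=read E else else, E is followed by else else with FIRST {else}. Thus FOLLOW(E) = {else}.
FOLLOW(S): in E::=id id bool S, the suffix after S is empty, so FOLLOW(S) ⊇ FOLLOW(E) = {else}; in N::=F S, the suffix after S is empty, so FOLLOW(S) ⊇ FOLLOW(N) = {$, else, read}; in F::=read S N else, S is followed by N else with FIRST {else, read}. Thus FOLLOW(S) = {$, else, read}.
FOLLOW(N): in S::=N, the suffix after N is empty, so FOLLOW(N) ⊇ FOLLOW(S) = {$, else, read}; in S::=N read, N is followed by read with FIRST {read}; in E::=bool bool F N, the suffix after N is empty, so FOLLOW(N) ⊇ FOLLOW(E) = {else}; in F::=read S N else, N is followed by else with FIRST {else}. Thus FOLLOW(N) = {$, else, read}.
FOLLOW(F): in E::=bool bool F N, F is followed by N with FIRST {ε, read}; in E::=bool bool F N, the suffix after F is nullable, so FOLLOW(F) ⊇ FOLLOW(E) = {else}; in N::=F S, F is followed by S with FIRST {ε, read}; in N::=F S, the suffix after F is nullable, so FOLLOW(F) ⊇ FOLLOW(N) = {$, else, read}. Thus FOLLOW(F) = {$, else, read}.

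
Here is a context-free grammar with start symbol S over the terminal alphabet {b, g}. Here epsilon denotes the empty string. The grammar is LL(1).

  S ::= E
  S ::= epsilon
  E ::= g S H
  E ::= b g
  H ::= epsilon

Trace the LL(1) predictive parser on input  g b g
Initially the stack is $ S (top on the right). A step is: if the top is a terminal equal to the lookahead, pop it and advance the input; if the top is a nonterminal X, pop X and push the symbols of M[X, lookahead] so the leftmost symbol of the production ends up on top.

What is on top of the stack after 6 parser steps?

step 1: stack=$ S  input=g b g $  — expand S ::= E
step 2: stack=$ E  input=g b g $  — expand E ::= g S H
step 3: stack=$ H S g  input=g b g $  — match g
step 4: stack=$ H S  input=b g $  — expand S ::= E
step 5: stack=$ H E  input=b g $  — expand E ::= b g
step 6: stack=$ H g b  input=b g $  — match b
Stack after step 6: $ H g (top = g).

g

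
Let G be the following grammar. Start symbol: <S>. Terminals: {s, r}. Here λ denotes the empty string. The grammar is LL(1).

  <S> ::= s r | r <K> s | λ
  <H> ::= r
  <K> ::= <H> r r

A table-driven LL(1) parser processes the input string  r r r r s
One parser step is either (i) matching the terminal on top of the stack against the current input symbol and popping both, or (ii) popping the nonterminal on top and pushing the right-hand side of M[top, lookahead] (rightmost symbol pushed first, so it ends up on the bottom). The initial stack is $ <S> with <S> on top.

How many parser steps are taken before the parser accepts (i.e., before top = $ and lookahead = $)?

step 1: stack=$ <S>  input=r r r r s $  — expand <S> ::= r <K> s
step 2: stack=$ s <K> r  input=r r r r s $  — match r
step 3: stack=$ s <K>  input=r r r s $  — expand <K> ::= <H> r r
step 4: stack=$ s r r <H>  input=r r r s $  — expand <H> ::= r
step 5: stack=$ s r r r  input=r r r s $  — match r
step 6: stack=$ s r r  input=r r s $  — match r
step 7: stack=$ s r  input=r s $  — match r
step 8: stack=$ s  input=s $  — match s
Accept reached after 8 steps.

8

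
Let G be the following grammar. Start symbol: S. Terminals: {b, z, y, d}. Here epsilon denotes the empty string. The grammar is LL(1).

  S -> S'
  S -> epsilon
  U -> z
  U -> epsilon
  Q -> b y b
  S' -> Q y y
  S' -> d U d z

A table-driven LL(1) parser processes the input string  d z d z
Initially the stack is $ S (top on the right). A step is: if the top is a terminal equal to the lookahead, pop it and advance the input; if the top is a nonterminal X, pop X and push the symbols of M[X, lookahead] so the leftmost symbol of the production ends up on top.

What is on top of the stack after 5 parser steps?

     Stack      Input      Action
  1  $ S        d z d z $  expand S -> S'
  2  $ S'       d z d z $  expand S' -> d U d z
  3  $ z d U d  d z d z $  match d
  4  $ z d U    z d z $    expand U -> z
  5  $ z d z    z d z $    match z
Stack after step 5: $ z d (top = d).

d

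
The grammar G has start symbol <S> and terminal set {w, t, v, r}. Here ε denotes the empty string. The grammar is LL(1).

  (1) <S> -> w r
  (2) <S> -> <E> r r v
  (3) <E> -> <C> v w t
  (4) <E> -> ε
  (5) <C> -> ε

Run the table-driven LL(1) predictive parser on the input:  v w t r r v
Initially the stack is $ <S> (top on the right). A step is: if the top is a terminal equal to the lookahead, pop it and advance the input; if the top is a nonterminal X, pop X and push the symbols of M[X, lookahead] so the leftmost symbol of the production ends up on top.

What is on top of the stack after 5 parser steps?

t

     Stack              Input          Action
  1  $ <S>              v w t r r v $  expand <S> -> <E> r r v
  2  $ v r r <E>        v w t r r v $  expand <E> -> <C> v w t
  3  $ v r r t w v <C>  v w t r r v $  expand <C> -> ε
  4  $ v r r t w v      v w t r r v $  match v
  5  $ v r r t w        w t r r v $    match w
Stack after step 5: $ v r r t (top = t).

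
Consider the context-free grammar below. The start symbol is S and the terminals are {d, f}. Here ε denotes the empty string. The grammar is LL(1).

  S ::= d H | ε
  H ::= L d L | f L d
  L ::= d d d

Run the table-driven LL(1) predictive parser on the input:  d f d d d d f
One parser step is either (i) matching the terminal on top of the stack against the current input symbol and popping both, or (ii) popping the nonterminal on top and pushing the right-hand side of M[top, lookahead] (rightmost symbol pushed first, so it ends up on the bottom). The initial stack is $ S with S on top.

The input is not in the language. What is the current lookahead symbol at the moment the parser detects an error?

step 1: stack=$ S  input=d f d d d d f $  — expand S ::= d H
step 2: stack=$ H d  input=d f d d d d f $  — match d
step 3: stack=$ H  input=f d d d d f $  — expand H ::= f L d
step 4: stack=$ d L f  input=f d d d d f $  — match f
step 5: stack=$ d L  input=d d d d f $  — expand L ::= d d d
step 6: stack=$ d d d d  input=d d d d f $  — match d
step 7: stack=$ d d d  input=d d d f $  — match d
step 8: stack=$ d d  input=d d f $  — match d
step 9: stack=$ d  input=d f $  — match d
step 10: stack=$  input=f $  — error: stack empty but input remains

f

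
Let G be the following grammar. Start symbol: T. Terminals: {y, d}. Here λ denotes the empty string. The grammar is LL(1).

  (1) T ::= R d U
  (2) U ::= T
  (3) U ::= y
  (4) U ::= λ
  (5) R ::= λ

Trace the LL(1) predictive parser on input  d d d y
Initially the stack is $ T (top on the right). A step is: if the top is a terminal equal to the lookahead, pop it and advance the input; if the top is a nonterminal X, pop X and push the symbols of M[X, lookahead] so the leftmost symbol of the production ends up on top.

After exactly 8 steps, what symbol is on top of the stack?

T

     Stack    Input      Action
  1  $ T      d d d y $  expand T ::= R d U
  2  $ U d R  d d d y $  expand R ::= λ
  3  $ U d    d d d y $  match d
  4  $ U      d d y $    expand U ::= T
  5  $ T      d d y $    expand T ::= R d U
  6  $ U d R  d d y $    expand R ::= λ
  7  $ U d    d d y $    match d
  8  $ U      d y $      expand U ::= T
Stack after step 8: $ T (top = T).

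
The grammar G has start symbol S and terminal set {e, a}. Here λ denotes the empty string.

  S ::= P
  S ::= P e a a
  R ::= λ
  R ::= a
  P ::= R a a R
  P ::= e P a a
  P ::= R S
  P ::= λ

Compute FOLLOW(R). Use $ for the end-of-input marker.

FIRST(R): from R::=λ we get {λ}; from R::=a we get {a}. So FIRST(R) = {λ, a}.
FIRST(S): from S::=P we get {λ, a, e}; from S::=P e a a we get {a, e}. So FIRST(S) = {λ, a, e}.
FIRST(P): from P::=R a a R we get {a}; from P::=e P a a we get {e}; from P::=R S we get {λ, a, e}; from P::=λ we get {λ}. So FIRST(P) = {λ, a, e}.
FOLLOW(S) includes $ since S is the start symbol.
FOLLOW(S): in P::=R S, the suffix after S is empty, so FOLLOW(S) ⊇ FOLLOW(P) = {$, a, e}. Thus FOLLOW(S) = {$, a, e}.
FOLLOW(P): in S::=P, the suffix after P is empty, so FOLLOW(P) ⊇ FOLLOW(S) = {$, a, e}; in S::=P e a a, P is followed by e a a with FIRST {e}; in P::=e P a a, P is followed by a a with FIRST {a}. Thus FOLLOW(P) = {$, a, e}.
FOLLOW(R): in P::=R a a R (occurrence 1), R is followed by a a R with FIRST {a}; in P::=R a a R (occurrence 2), the suffix after R is empty, so FOLLOW(R) ⊇ FOLLOW(P) = {$, a, e}; in P::=R S, R is followed by S with FIRST {λ, a, e}; in P::=R S, the suffix after R is nullable, so FOLLOW(R) ⊇ FOLLOW(P) = {$, a, e}. Thus FOLLOW(R) = {$, a, e}.

{$, a, e}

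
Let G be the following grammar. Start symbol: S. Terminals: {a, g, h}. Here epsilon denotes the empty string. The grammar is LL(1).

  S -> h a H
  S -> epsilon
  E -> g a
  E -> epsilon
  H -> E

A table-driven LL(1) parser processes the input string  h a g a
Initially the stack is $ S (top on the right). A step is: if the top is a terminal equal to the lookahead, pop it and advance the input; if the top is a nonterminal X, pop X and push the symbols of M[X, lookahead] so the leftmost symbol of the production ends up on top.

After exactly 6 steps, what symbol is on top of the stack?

     Stack    Input      Action
  1  $ S      h a g a $  expand S -> h a H
  2  $ H a h  h a g a $  match h
  3  $ H a    a g a $    match a
  4  $ H      g a $      expand H -> E
  5  $ E      g a $      expand E -> g a
  6  $ a g    g a $      match g
Stack after step 6: $ a (top = a).

a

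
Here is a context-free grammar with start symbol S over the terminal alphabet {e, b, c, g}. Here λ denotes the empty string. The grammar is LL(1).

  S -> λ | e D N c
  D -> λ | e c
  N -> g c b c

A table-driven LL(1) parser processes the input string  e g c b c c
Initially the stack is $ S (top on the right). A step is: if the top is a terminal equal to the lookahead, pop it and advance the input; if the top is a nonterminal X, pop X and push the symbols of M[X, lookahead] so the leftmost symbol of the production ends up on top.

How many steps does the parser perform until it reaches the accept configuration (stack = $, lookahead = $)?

9

     Stack        Input          Action
  1  $ S          e g c b c c $  expand S -> e D N c
  2  $ c N D e    e g c b c c $  match e
  3  $ c N D      g c b c c $    expand D -> λ
  4  $ c N        g c b c c $    expand N -> g c b c
  5  $ c c b c g  g c b c c $    match g
  6  $ c c b c    c b c c $      match c
  7  $ c c b      b c c $        match b
  8  $ c c        c c $          match c
  9  $ c          c $            match c
Accept reached after 9 steps.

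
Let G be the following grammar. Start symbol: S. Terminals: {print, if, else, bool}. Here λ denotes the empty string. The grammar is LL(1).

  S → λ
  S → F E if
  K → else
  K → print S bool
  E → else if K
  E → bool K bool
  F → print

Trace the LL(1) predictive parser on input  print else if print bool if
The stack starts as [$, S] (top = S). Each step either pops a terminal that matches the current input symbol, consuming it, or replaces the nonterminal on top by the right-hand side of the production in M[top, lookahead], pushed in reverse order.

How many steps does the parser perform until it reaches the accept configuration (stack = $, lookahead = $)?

      Stack              Input                          Action
   1  $ S                print else if print bool if $  expand S → F E if
   2  $ if E F           print else if print bool if $  expand F → print
   3  $ if E print       print else if print bool if $  match print
   4  $ if E             else if print bool if $        expand E → else if K
   5  $ if K if else     else if print bool if $        match else
   6  $ if K if          if print bool if $             match if
   7  $ if K             print bool if $                expand K → print S bool
   8  $ if bool S print  print bool if $                match print
   9  $ if bool S        bool if $                      expand S → λ
  10  $ if bool          bool if $                      match bool
  11  $ if               if $                           match if
Accept reached after 11 steps.

11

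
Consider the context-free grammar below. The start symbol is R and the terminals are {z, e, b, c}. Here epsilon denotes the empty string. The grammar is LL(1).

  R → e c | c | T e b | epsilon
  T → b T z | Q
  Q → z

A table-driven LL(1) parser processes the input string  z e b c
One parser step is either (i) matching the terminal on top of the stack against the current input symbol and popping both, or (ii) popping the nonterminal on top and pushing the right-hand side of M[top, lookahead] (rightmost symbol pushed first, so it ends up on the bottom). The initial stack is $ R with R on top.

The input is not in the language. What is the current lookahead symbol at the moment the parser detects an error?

     Stack    Input      Action
  1  $ R      z e b c $  expand R → T e b
  2  $ b e T  z e b c $  expand T → Q
  3  $ b e Q  z e b c $  expand Q → z
  4  $ b e z  z e b c $  match z
  5  $ b e    e b c $    match e
  6  $ b      b c $      match b
  7  $        c $        error: stack empty but input remains

c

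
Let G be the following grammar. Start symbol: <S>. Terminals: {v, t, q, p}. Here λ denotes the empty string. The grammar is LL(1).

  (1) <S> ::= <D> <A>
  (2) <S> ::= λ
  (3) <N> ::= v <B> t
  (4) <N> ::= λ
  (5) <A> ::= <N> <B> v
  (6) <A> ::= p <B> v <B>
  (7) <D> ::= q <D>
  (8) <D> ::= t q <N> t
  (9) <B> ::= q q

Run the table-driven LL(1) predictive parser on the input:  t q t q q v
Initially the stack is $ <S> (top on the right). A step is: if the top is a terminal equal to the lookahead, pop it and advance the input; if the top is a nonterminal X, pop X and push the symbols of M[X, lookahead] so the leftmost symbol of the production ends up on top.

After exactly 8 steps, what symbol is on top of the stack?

<B>

step 1: stack=$ <S>  input=t q t q q v $  — expand <S> ::= <D> <A>
step 2: stack=$ <A> <D>  input=t q t q q v $  — expand <D> ::= t q <N> t
step 3: stack=$ <A> t <N> q t  input=t q t q q v $  — match t
step 4: stack=$ <A> t <N> q  input=q t q q v $  — match q
step 5: stack=$ <A> t <N>  input=t q q v $  — expand <N> ::= λ
step 6: stack=$ <A> t  input=t q q v $  — match t
step 7: stack=$ <A>  input=q q v $  — expand <A> ::= <N> <B> v
step 8: stack=$ v <B> <N>  input=q q v $  — expand <N> ::= λ
Stack after step 8: $ v <B> (top = <B>).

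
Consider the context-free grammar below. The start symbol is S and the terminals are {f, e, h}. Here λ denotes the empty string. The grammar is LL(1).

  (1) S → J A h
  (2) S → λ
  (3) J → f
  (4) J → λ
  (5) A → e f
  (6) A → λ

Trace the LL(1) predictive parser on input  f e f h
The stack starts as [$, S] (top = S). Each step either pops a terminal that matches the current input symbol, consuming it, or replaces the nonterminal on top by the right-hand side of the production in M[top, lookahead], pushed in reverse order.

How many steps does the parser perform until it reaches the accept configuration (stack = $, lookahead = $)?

     Stack    Input      Action
  1  $ S      f e f h $  expand S → J A h
  2  $ h A J  f e f h $  expand J → f
  3  $ h A f  f e f h $  match f
  4  $ h A    e f h $    expand A → e f
  5  $ h f e  e f h $    match e
  6  $ h f    f h $      match f
  7  $ h      h $        match h
Accept reached after 7 steps.

7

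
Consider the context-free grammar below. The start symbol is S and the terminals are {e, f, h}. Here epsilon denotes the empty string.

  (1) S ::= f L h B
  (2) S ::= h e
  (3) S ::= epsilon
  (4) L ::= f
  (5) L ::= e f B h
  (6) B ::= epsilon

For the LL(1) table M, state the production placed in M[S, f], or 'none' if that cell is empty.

S ::= f L h B

FIRST(S) = {epsilon, f, h}
FIRST(L) = {e, f}
FIRST(B) = {epsilon}
FOLLOW(S) includes $ since S is the start symbol.
FOLLOW(S): S appears on no right-hand side. Thus FOLLOW(S) = {$}.
For S ::= f L h B: FIRST(f L h B) = {f}, so it goes in M[S, t] for t ∈ {f}.
For S ::= h e: FIRST(h e) = {h}, so it goes in M[S, t] for t ∈ {h}.
For S ::= epsilon: FIRST(epsilon) = {epsilon}, so it goes in M[S, t] for t ∈ {}; since epsilon ∈ FIRST, also for every t ∈ FOLLOW(S) = {$}.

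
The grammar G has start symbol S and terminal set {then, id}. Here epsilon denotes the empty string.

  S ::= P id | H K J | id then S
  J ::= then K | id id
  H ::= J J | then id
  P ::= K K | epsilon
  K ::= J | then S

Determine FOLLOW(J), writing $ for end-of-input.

{$, id, then}

FIRST(J) = {id, then}
FIRST(H) = {id, then}  (via J J)
FIRST(K) = {id, then}  (via J)
FIRST(P) = {epsilon, id, then}  (via K K)
FIRST(S) = {id, then}  (via P id, H K J)
FOLLOW(S) includes $ since S is the start symbol.
FOLLOW(H): in S::=H K J, H is followed by K J with FIRST {id, then}. Thus FOLLOW(H) = {id, then}.
FOLLOW(P): in S::=P id, P is followed by id with FIRST {id}. Thus FOLLOW(P) = {id}.
FOLLOW(S): in S::=id then S, the suffix after S is empty (adds nothing new); in K::=then S, the suffix after S is empty, so FOLLOW(S) ⊇ FOLLOW(K) = {$, id, then}. Thus FOLLOW(S) = {$, id, then}.
FOLLOW(J): in S::=H K J, the suffix after J is empty, so FOLLOW(J) ⊇ FOLLOW(S) = {$, id, then}; in H::=J J (occurrence 1), J is followed by J with FIRST {id, then}; in H::=J J (occurrence 2), the suffix after J is empty, so FOLLOW(J) ⊇ FOLLOW(H) = {id, then}; in K::=J, the suffix after J is empty, so FOLLOW(J) ⊇ FOLLOW(K) = {$, id, then}. Thus FOLLOW(J) = {$, id, then}.
FOLLOW(K): in S::=H K J, K is followed by J with FIRST {id, then}; in J::=then K, the suffix after K is empty, so FOLLOW(K) ⊇ FOLLOW(J) = {$, id, then}; in P::=K K (occurrence 1), K is followed by K with FIRST {id, then}; in P::=K K (occurrence 2), the suffix after K is empty, so FOLLOW(K) ⊇ FOLLOW(P) = {id}. Thus FOLLOW(K) = {$, id, then}.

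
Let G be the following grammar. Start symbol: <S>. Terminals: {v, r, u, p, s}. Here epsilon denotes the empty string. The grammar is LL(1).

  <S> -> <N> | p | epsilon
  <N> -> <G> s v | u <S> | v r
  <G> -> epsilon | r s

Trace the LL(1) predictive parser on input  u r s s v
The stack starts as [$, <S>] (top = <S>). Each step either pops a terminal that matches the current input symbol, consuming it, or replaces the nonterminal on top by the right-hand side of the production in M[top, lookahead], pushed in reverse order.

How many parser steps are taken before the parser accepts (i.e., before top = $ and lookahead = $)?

10

      Stack      Input        Action
   1  $ <S>      u r s s v $  expand <S> -> <N>
   2  $ <N>      u r s s v $  expand <N> -> u <S>
   3  $ <S> u    u r s s v $  match u
   4  $ <S>      r s s v $    expand <S> -> <N>
   5  $ <N>      r s s v $    expand <N> -> <G> s v
   6  $ v s <G>  r s s v $    expand <G> -> r s
   7  $ v s s r  r s s v $    match r
   8  $ v s s    s s v $      match s
   9  $ v s      s v $        match s
  10  $ v        v $          match v
Accept reached after 10 steps.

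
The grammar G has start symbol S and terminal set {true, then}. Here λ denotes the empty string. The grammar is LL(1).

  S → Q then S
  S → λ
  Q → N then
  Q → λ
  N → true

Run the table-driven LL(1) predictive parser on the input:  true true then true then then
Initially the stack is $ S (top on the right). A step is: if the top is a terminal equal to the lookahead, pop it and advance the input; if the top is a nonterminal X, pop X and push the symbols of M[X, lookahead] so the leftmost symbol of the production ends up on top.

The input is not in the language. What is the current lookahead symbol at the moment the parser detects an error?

true

     Stack               Input                            Action
  1  $ S                 true true then true then then $  expand S → Q then S
  2  $ S then Q          true true then true then then $  expand Q → N then
  3  $ S then then N     true true then true then then $  expand N → true
  4  $ S then then true  true true then true then then $  match true
  5  $ S then then       true then true then then $       error: top is terminal then but lookahead is true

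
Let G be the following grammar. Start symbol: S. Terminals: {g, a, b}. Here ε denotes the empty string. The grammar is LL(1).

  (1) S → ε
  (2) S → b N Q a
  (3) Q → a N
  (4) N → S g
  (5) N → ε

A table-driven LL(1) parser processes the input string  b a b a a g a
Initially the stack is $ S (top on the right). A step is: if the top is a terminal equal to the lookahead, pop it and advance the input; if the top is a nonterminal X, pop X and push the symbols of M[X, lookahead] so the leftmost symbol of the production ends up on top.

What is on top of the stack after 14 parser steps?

step 1: stack=$ S  input=b a b a a g a $  — expand S → b N Q a
step 2: stack=$ a Q N b  input=b a b a a g a $  — match b
step 3: stack=$ a Q N  input=a b a a g a $  — expand N → ε
step 4: stack=$ a Q  input=a b a a g a $  — expand Q → a N
step 5: stack=$ a N a  input=a b a a g a $  — match a
step 6: stack=$ a N  input=b a a g a $  — expand N → S g
step 7: stack=$ a g S  input=b a a g a $  — expand S → b N Q a
step 8: stack=$ a g a Q N b  input=b a a g a $  — match b
step 9: stack=$ a g a Q N  input=a a g a $  — expand N → ε
step 10: stack=$ a g a Q  input=a a g a $  — expand Q → a N
step 11: stack=$ a g a N a  input=a a g a $  — match a
step 12: stack=$ a g a N  input=a g a $  — expand N → ε
step 13: stack=$ a g a  input=a g a $  — match a
step 14: stack=$ a g  input=g a $  — match g
Stack after step 14: $ a (top = a).

a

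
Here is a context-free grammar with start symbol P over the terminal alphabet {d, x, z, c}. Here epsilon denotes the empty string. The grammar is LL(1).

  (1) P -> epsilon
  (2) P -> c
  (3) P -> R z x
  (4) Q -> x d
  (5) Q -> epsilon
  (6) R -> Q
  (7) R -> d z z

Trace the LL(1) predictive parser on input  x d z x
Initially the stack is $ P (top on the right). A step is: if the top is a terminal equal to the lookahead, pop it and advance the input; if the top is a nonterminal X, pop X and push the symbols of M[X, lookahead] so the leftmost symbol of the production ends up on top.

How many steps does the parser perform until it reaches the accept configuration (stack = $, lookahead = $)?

7

step 1: stack=$ P  input=x d z x $  — expand P -> R z x
step 2: stack=$ x z R  input=x d z x $  — expand R -> Q
step 3: stack=$ x z Q  input=x d z x $  — expand Q -> x d
step 4: stack=$ x z d x  input=x d z x $  — match x
step 5: stack=$ x z d  input=d z x $  — match d
step 6: stack=$ x z  input=z x $  — match z
step 7: stack=$ x  input=x $  — match x
Accept reached after 7 steps.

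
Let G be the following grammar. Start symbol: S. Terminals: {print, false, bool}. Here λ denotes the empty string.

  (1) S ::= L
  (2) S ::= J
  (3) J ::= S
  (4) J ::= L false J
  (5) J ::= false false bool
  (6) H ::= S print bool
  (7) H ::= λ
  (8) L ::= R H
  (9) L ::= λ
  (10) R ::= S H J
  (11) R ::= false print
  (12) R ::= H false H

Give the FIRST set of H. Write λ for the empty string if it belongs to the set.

{λ, false, print}

FIRST(S) = {λ, false, print}  (via L, J)
FIRST(H) = {λ, false, print}  (via S print bool)
FIRST(J) = {λ, false, print}  (via S, L false J)
FIRST(R) = {λ, false, print}  (via S H J, H false H)
FIRST(L) = {λ, false, print}  (via R H)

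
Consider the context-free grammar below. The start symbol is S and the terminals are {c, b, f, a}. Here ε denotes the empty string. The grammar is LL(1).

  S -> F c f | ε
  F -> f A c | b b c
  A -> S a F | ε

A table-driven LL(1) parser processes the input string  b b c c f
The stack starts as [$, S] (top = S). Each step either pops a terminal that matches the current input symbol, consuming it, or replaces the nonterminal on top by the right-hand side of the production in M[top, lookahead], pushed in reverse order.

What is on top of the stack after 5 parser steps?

     Stack        Input        Action
  1  $ S          b b c c f $  expand S -> F c f
  2  $ f c F      b b c c f $  expand F -> b b c
  3  $ f c c b b  b b c c f $  match b
  4  $ f c c b    b c c f $    match b
  5  $ f c c      c c f $      match c
Stack after step 5: $ f c (top = c).

c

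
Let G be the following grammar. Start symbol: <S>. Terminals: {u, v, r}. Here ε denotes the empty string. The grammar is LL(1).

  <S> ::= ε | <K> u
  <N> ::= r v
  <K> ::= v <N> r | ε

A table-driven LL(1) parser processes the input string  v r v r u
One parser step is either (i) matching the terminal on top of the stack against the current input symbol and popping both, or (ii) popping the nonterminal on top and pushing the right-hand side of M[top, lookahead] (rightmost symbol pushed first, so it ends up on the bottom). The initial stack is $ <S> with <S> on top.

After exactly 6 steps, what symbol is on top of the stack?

r

     Stack        Input        Action
  1  $ <S>        v r v r u $  expand <S> ::= <K> u
  2  $ u <K>      v r v r u $  expand <K> ::= v <N> r
  3  $ u r <N> v  v r v r u $  match v
  4  $ u r <N>    r v r u $    expand <N> ::= r v
  5  $ u r v r    r v r u $    match r
  6  $ u r v      v r u $      match v
Stack after step 6: $ u r (top = r).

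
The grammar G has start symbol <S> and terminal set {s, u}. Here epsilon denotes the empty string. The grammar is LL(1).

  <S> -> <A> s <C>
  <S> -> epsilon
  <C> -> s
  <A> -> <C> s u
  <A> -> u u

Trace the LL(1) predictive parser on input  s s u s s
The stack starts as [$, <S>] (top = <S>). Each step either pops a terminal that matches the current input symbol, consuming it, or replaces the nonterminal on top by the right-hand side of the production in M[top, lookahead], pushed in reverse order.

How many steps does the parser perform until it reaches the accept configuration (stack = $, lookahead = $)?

9

     Stack            Input        Action
  1  $ <S>            s s u s s $  expand <S> -> <A> s <C>
  2  $ <C> s <A>      s s u s s $  expand <A> -> <C> s u
  3  $ <C> s u s <C>  s s u s s $  expand <C> -> s
  4  $ <C> s u s s    s s u s s $  match s
  5  $ <C> s u s      s u s s $    match s
  6  $ <C> s u        u s s $      match u
  7  $ <C> s          s s $        match s
  8  $ <C>            s $          expand <C> -> s
  9  $ s              s $          match s
Accept reached after 9 steps.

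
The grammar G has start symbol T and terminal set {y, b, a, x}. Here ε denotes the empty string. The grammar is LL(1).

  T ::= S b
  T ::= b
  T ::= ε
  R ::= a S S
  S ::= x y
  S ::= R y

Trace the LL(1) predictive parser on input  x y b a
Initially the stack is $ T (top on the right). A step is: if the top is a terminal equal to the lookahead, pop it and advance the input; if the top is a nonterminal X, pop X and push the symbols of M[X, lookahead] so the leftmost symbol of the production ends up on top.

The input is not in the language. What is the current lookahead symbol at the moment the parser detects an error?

     Stack    Input      Action
  1  $ T      x y b a $  expand T ::= S b
  2  $ b S    x y b a $  expand S ::= x y
  3  $ b y x  x y b a $  match x
  4  $ b y    y b a $    match y
  5  $ b      b a $      match b
  6  $        a $        error: stack empty but input remains

a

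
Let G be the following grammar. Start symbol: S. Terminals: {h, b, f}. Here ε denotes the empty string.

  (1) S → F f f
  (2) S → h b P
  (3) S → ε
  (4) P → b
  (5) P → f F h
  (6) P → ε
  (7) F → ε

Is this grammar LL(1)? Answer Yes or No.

Yes

FIRST(S) = {ε, f, h}
FIRST(P) = {ε, b, f}
FIRST(F) = {ε}
FOLLOW(S) = {$}
FOLLOW(P) = {$}
FOLLOW(F) = {f, h}
Each cell of M receives at most one production.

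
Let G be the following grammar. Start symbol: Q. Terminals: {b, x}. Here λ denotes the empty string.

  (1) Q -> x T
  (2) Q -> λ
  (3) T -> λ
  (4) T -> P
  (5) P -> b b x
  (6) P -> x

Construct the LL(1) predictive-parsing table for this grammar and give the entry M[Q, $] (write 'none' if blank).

FIRST(Q): from Q->x T we get {x}; from Q->λ we get {λ}. So FIRST(Q) = {λ, x}.
FIRST(P): from P->b b x we get {b}; from P->x we get {x}. So FIRST(P) = {b, x}.
FIRST(T): from T->λ we get {λ}; from T->P we get {b, x}. So FIRST(T) = {λ, b, x}.
FOLLOW(Q) includes $ since Q is the start symbol.
FOLLOW(Q): Q appears on no right-hand side. Thus FOLLOW(Q) = {$}.
For Q -> x T: FIRST(x T) = {x}, so it goes in M[Q, t] for t ∈ {x}.
For Q -> λ: FIRST(λ) = {λ}, so it goes in M[Q, t] for t ∈ {}; since λ ∈ FIRST, also for every t ∈ FOLLOW(Q) = {$}.

Q -> λ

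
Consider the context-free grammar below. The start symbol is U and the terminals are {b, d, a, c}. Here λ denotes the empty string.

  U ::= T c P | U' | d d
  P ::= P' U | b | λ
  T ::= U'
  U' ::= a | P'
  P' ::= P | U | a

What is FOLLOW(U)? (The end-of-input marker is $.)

{$, a, b, c, d}

FIRST(U) = {λ, a, b, c, d}  (via T c P, U')
FIRST(P) = {λ, a, b, c, d}  (via P' U)
FIRST(P') = {λ, a, b, c, d}  (via P, U)
FIRST(U') = {λ, a, b, c, d}  (via P')
FIRST(T) = {λ, a, b, c, d}  (via U')
FOLLOW(U) includes $ since U is the start symbol.
FOLLOW(T): in U::=T c P, T is followed by c P with FIRST {c}. Thus FOLLOW(T) = {c}.
FOLLOW(U): in P::=P' U, the suffix after U is empty, so FOLLOW(U) ⊇ FOLLOW(P) = {$, a, b, c, d}; in P'::=U, the suffix after U is empty, so FOLLOW(U) ⊇ FOLLOW(P') = {$, a, b, c, d}. Thus FOLLOW(U) = {$, a, b, c, d}.
FOLLOW(U'): in U::=U', the suffix after U' is empty, so FOLLOW(U') ⊇ FOLLOW(U) = {$, a, b, c, d}; in T::=U', the suffix after U' is empty, so FOLLOW(U') ⊇ FOLLOW(T) = {c}. Thus FOLLOW(U') = {$, a, b, c, d}.
FOLLOW(P): in U::=T c P, the suffix after P is empty, so FOLLOW(P) ⊇ FOLLOW(U) = {$, a, b, c, d}; in P'::=P, the suffix after P is empty, so FOLLOW(P) ⊇ FOLLOW(P') = {$, a, b, c, d}. Thus FOLLOW(P) = {$, a, b, c, d}.
FOLLOW(P'): in P::=P' U, P' is followed by U with FIRST {λ, a, b, c, d}; in P::=P' U, the suffix after P' is nullable, so FOLLOW(P') ⊇ FOLLOW(P) = {$, a, b, c, d}; in U'::=P', the suffix after P' is empty, so FOLLOW(P') ⊇ FOLLOW(U') = {$, a, b, c, d}. Thus FOLLOW(P') = {$, a, b, c, d}.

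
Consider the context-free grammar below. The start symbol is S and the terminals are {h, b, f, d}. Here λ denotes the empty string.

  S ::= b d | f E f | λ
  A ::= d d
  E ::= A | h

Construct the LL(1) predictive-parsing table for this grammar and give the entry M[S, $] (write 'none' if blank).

S ::= λ

FIRST(S): from S::=b d we get {b}; from S::=f E f we get {f}; from S::=λ we get {λ}. So FIRST(S) = {λ, b, f}.
FIRST(A): from A::=d d we get {d}. So FIRST(A) = {d}.
FIRST(E): from E::=A we get {d}; from E::=h we get {h}. So FIRST(E) = {d, h}.
FOLLOW(S) includes $ since S is the start symbol.
FOLLOW(S): S appears on no right-hand side. Thus FOLLOW(S) = {$}.
For S ::= b d: FIRST(b d) = {b}, so it goes in M[S, t] for t ∈ {b}.
For S ::= f E f: FIRST(f E f) = {f}, so it goes in M[S, t] for t ∈ {f}.
For S ::= λ: FIRST(λ) = {λ}, so it goes in M[S, t] for t ∈ {}; since λ ∈ FIRST, also for every t ∈ FOLLOW(S) = {$}.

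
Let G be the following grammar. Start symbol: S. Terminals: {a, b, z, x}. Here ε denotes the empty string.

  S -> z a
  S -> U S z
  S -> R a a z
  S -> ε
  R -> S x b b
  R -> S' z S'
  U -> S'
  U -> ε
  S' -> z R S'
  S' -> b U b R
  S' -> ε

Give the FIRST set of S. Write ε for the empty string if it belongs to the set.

FIRST(S'): from S'->z R S' we get {z}; from S'->b U b R we get {b}; from S'->ε we get {ε}. So FIRST(S') = {ε, b, z}.
FIRST(U): from U->S' we get {ε, b, z}; from U->ε we get {ε}. So FIRST(U) = {ε, b, z}.
FIRST(S): from S->z a we get {z}; from S->U S z we get {b, x, z}; from S->R a a z we get {b, x, z}; from S->ε we get {ε}. So FIRST(S) = {ε, b, x, z}.
FIRST(R): from R->S x b b we get {b, x, z}; from R->S' z S' we get {b, z}. So FIRST(R) = {b, x, z}.

{ε, b, x, z}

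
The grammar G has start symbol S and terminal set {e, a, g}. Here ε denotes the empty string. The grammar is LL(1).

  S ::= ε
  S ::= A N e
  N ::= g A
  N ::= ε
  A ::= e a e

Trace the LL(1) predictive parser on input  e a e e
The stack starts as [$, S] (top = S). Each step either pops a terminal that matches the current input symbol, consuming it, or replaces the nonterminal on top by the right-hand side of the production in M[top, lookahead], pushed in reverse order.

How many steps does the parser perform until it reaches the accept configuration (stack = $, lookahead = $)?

step 1: stack=$ S  input=e a e e $  — expand S ::= A N e
step 2: stack=$ e N A  input=e a e e $  — expand A ::= e a e
step 3: stack=$ e N e a e  input=e a e e $  — match e
step 4: stack=$ e N e a  input=a e e $  — match a
step 5: stack=$ e N e  input=e e $  — match e
step 6: stack=$ e N  input=e $  — expand N ::= ε
step 7: stack=$ e  input=e $  — match e
Accept reached after 7 steps.

7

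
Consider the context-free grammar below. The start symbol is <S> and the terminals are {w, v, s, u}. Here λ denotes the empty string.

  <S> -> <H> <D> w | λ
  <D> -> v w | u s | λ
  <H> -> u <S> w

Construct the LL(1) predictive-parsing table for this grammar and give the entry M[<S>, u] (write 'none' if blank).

<S> -> <H> <D> w

FIRST(<D>) = {λ, u, v}
FIRST(<H>) = {u}
FIRST(<S>) = {λ, u}  (via <H> <D> w)
FOLLOW(<S>) includes $ since <S> is the start symbol.
FOLLOW(<S>): in <H>->u <S> w, <S> is followed by w with FIRST {w}. Thus FOLLOW(<S>) = {$, w}.
For <S> -> <H> <D> w: FIRST(<H> <D> w) = {u}, so it goes in M[<S>, t] for t ∈ {u}.
For <S> -> λ: FIRST(λ) = {λ}, so it goes in M[<S>, t] for t ∈ {}; since λ ∈ FIRST, also for every t ∈ FOLLOW(<S>) = {$, w}.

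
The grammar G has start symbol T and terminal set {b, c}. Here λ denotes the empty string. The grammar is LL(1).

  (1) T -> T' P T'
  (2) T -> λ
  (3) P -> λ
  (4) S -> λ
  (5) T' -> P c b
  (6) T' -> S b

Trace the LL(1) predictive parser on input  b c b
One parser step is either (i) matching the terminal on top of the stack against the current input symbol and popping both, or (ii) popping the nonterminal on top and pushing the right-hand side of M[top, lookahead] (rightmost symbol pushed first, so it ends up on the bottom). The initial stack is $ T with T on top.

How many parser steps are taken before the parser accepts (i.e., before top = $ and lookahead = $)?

9

     Stack       Input    Action
  1  $ T         b c b $  expand T -> T' P T'
  2  $ T' P T'   b c b $  expand T' -> S b
  3  $ T' P b S  b c b $  expand S -> λ
  4  $ T' P b    b c b $  match b
  5  $ T' P      c b $    expand P -> λ
  6  $ T'        c b $    expand T' -> P c b
  7  $ b c P     c b $    expand P -> λ
  8  $ b c       c b $    match c
  9  $ b         b $      match b
Accept reached after 9 steps.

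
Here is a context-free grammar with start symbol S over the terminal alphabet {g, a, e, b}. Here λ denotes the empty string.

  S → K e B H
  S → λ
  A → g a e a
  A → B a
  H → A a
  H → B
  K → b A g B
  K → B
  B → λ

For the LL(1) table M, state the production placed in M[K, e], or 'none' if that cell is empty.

FIRST(B): from B→λ we get {λ}. So FIRST(B) = {λ}.
FIRST(A): from A→g a e a we get {g}; from A→B a we get {a}. So FIRST(A) = {a, g}.
FIRST(K): from K→b A g B we get {b}; from K→B we get {λ}. So FIRST(K) = {λ, b}.
FIRST(S): from S→K e B H we get {b, e}; from S→λ we get {λ}. So FIRST(S) = {λ, b, e}.
FIRST(H): from H→A a we get {a, g}; from H→B we get {λ}. So FIRST(H) = {λ, a, g}.
FOLLOW(S) includes $ since S is the start symbol.
FOLLOW(K): in S→K e B H, K is followed by e B H with FIRST {e}. Thus FOLLOW(K) = {e}.
For K → b A g B: FIRST(b A g B) = {b}, so it goes in M[K, t] for t ∈ {b}.
For K → B: FIRST(B) = {λ}, so it goes in M[K, t] for t ∈ {}; since λ ∈ FIRST, also for every t ∈ FOLLOW(K) = {e}.

K → B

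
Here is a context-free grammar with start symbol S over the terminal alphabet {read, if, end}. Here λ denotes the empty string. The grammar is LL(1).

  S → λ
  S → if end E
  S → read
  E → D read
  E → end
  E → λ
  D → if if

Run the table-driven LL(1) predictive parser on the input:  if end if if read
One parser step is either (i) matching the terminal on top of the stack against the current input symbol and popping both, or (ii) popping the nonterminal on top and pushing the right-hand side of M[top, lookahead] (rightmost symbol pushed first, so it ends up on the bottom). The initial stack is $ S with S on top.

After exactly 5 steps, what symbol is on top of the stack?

if

step 1: stack=$ S  input=if end if if read $  — expand S → if end E
step 2: stack=$ E end if  input=if end if if read $  — match if
step 3: stack=$ E end  input=end if if read $  — match end
step 4: stack=$ E  input=if if read $  — expand E → D read
step 5: stack=$ read D  input=if if read $  — expand D → if if
Stack after step 5: $ read if if (top = if).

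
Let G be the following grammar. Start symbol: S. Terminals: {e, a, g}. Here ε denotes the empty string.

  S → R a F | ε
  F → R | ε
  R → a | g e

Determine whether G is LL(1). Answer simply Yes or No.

Yes

FIRST(S) = {ε, a, g}
FIRST(F) = {ε, a, g}
FIRST(R) = {a, g}
FOLLOW(S) = {$}
FOLLOW(F) = {$}
FOLLOW(R) = {$, a}
Each cell of M receives at most one production.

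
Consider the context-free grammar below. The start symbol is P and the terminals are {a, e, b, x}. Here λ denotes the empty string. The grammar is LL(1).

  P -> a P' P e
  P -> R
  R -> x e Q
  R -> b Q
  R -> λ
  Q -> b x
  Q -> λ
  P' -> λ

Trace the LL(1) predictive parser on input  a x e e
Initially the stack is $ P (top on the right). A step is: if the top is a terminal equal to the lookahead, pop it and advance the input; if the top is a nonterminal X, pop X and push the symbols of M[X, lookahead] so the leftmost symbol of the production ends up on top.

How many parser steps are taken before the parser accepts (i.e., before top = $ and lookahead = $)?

     Stack       Input      Action
  1  $ P         a x e e $  expand P -> a P' P e
  2  $ e P P' a  a x e e $  match a
  3  $ e P P'    x e e $    expand P' -> λ
  4  $ e P       x e e $    expand P -> R
  5  $ e R       x e e $    expand R -> x e Q
  6  $ e Q e x   x e e $    match x
  7  $ e Q e     e e $      match e
  8  $ e Q       e $        expand Q -> λ
  9  $ e         e $        match e
Accept reached after 9 steps.

9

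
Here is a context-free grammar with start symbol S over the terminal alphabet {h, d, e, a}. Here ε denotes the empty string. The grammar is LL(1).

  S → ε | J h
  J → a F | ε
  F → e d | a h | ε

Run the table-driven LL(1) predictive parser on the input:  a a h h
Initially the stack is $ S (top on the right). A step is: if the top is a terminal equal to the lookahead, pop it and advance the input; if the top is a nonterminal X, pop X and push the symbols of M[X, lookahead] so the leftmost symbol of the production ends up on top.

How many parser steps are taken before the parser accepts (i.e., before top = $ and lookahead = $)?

step 1: stack=$ S  input=a a h h $  — expand S → J h
step 2: stack=$ h J  input=a a h h $  — expand J → a F
step 3: stack=$ h F a  input=a a h h $  — match a
step 4: stack=$ h F  input=a h h $  — expand F → a h
step 5: stack=$ h h a  input=a h h $  — match a
step 6: stack=$ h h  input=h h $  — match h
step 7: stack=$ h  input=h $  — match h
Accept reached after 7 steps.

7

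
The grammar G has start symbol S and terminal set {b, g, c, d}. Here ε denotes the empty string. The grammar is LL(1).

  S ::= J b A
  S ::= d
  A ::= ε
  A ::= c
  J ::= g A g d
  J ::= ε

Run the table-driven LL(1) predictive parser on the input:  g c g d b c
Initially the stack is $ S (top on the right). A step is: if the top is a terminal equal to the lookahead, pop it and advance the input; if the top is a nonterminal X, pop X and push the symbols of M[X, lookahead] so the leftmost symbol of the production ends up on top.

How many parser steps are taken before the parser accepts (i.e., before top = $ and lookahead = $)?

10

      Stack          Input          Action
   1  $ S            g c g d b c $  expand S ::= J b A
   2  $ A b J        g c g d b c $  expand J ::= g A g d
   3  $ A b d g A g  g c g d b c $  match g
   4  $ A b d g A    c g d b c $    expand A ::= c
   5  $ A b d g c    c g d b c $    match c
   6  $ A b d g      g d b c $      match g
   7  $ A b d        d b c $        match d
   8  $ A b          b c $          match b
   9  $ A            c $            expand A ::= c
  10  $ c            c $            match c
Accept reached after 10 steps.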